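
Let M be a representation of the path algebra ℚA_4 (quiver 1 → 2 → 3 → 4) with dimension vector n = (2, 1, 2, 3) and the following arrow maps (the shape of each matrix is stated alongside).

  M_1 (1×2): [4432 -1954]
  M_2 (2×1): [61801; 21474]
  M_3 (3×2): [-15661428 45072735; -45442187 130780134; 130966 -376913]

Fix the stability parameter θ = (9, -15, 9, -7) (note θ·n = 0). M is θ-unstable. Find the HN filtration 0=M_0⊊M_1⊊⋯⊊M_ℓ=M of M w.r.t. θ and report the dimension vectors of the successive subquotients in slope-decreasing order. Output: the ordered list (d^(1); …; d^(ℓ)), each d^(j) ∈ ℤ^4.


Via rank(M_{q-1}∘⋯∘M_p): M ≅ I[1,1], I[1,4], I[3,4], I[4,4].
μ_θ-semistable layers: μ^(1)=9; μ^(2)=1; μ^(3)=-3; μ^(4)=-7

((1, 0, 0, 0); (0, 0, 2, 2); (1, 1, 0, 0); (0, 0, 0, 1))


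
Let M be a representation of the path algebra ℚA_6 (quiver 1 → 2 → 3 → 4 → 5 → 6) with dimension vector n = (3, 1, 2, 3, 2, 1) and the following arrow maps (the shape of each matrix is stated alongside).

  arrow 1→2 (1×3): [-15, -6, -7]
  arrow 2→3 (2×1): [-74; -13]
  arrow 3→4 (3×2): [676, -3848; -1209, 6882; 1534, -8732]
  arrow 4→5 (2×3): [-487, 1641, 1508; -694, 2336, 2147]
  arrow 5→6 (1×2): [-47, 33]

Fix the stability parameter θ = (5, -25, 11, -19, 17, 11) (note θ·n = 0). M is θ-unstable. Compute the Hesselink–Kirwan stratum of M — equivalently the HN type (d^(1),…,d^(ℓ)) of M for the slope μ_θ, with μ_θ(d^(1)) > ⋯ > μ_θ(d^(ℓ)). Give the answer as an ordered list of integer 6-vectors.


Interval decomposition of M: I[1,1]^2, I[1,3], I[3,6], I[4,4], I[4,5].
HN type (ℓ=7): μ^(1)=17; μ^(2)=14; μ^(3)=11; μ^(4)=5; μ^(5)=-4; μ^(6)=-10; μ^(7)=-19

((0, 0, 0, 0, 1, 0); (0, 0, 0, 0, 1, 1); (0, 0, 1, 0, 0, 0); (2, 0, 0, 0, 0, 0); (0, 0, 1, 1, 0, 0); (1, 1, 0, 0, 0, 0); (0, 0, 0, 2, 0, 0))


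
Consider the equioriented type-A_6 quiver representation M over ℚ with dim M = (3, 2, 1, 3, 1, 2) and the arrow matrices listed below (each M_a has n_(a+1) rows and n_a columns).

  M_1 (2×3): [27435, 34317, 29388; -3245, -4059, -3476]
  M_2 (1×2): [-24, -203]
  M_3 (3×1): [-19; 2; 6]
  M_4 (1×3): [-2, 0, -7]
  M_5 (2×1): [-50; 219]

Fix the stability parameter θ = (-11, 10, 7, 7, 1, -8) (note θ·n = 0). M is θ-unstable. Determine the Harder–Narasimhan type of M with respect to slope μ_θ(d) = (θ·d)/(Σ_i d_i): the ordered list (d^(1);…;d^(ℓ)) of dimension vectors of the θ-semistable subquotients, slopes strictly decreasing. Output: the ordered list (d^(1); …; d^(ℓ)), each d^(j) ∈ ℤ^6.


Via rank(M_{q-1}∘⋯∘M_p): M ≅ I[1,1]^2, I[1,6], I[2,2], I[4,4]^2, I[6,6].
μ_θ-semistable layers: μ^(1)=10; μ^(2)=7; μ^(3)=17/5; μ^(4)=-8; μ^(5)=-11

((0, 1, 0, 0, 0, 0); (0, 0, 0, 2, 0, 0); (0, 1, 1, 1, 1, 1); (0, 0, 0, 0, 0, 1); (3, 0, 0, 0, 0, 0))


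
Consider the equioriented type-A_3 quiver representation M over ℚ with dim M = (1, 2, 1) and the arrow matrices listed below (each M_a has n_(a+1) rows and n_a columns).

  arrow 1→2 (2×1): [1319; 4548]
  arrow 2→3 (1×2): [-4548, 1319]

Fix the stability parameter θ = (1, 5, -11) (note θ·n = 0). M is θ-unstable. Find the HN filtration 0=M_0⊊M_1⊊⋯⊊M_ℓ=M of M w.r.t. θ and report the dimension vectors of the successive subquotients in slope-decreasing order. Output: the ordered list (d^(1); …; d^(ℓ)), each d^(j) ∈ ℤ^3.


Interval decomposition of M: I[1,2], I[2,3].
HN type (ℓ=3): μ^(1)=5; μ^(2)=1; μ^(3)=-3

((0, 1, 0); (1, 0, 0); (0, 1, 1))


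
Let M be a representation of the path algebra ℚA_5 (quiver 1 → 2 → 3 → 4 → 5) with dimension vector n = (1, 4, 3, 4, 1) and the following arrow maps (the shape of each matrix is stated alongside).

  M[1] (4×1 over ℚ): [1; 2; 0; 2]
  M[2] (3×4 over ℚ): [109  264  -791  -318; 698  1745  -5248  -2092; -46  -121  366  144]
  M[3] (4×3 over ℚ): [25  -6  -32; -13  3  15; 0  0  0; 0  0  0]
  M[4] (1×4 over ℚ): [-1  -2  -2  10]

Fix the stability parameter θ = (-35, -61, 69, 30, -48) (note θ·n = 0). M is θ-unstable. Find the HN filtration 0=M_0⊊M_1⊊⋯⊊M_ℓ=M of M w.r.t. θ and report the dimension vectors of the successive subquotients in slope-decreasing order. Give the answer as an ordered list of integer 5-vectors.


Interval decomposition of M: I[1,5], I[2,2], I[2,3], I[2,4], I[4,4]^2.
HN type (ℓ=6): μ^(1)=69; μ^(2)=99/2; μ^(3)=30; μ^(4)=17; μ^(5)=-48; μ^(6)=-61

((0, 0, 1, 0, 0); (0, 0, 1, 1, 0); (0, 0, 0, 2, 0); (0, 0, 1, 1, 1); (1, 1, 0, 0, 0); (0, 3, 0, 0, 0))


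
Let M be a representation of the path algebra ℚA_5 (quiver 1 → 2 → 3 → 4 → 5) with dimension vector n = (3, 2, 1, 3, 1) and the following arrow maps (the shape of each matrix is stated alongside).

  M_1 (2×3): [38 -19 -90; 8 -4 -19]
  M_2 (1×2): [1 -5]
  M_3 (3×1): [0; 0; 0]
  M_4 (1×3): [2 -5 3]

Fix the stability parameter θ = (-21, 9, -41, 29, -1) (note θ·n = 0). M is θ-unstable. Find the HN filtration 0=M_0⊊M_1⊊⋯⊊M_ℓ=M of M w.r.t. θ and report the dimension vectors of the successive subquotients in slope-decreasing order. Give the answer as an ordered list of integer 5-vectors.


Via rank(M_{q-1}∘⋯∘M_p): M ≅ I[1,1], I[1,2], I[1,3], I[4,4]^2, I[4,5].
μ_θ-semistable layers: μ^(1)=29; μ^(2)=14; μ^(3)=9; μ^(4)=-16; μ^(5)=-21

((0, 0, 0, 2, 0); (0, 0, 0, 1, 1); (0, 1, 0, 0, 0); (0, 1, 1, 0, 0); (3, 0, 0, 0, 0))


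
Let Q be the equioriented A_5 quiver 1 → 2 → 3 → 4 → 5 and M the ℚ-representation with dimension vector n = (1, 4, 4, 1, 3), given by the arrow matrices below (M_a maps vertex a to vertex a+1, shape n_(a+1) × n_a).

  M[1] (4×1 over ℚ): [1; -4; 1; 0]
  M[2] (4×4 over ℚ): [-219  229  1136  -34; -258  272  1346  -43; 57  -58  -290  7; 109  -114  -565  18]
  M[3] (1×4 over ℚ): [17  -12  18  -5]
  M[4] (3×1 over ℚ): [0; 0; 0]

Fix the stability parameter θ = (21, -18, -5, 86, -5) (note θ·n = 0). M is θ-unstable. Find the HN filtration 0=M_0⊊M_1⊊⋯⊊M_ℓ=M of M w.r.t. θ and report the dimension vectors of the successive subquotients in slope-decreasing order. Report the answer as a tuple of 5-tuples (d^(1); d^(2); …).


Barcode: M ≅ I[1,4], I[2,3]^3, I[5,5]^3. HN layers by μ_θ (4 steps, strictly decreasing):
  μ^(1)=86; μ^(2)=-2/3; μ^(3)=-5; μ^(4)=-18

((0, 0, 0, 1, 0); (1, 1, 1, 0, 0); (0, 0, 3, 0, 3); (0, 3, 0, 0, 0))


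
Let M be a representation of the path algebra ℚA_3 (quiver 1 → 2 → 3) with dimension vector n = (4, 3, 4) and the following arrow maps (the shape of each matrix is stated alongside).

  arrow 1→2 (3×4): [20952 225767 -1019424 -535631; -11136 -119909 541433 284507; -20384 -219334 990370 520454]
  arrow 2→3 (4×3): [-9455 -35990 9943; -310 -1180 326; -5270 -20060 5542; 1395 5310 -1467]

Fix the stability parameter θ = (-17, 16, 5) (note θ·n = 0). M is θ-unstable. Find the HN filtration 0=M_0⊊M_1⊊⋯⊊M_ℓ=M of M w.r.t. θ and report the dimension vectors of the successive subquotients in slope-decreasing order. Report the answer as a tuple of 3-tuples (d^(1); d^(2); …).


Via rank(M_{q-1}∘⋯∘M_p): M ≅ I[1,1], I[1,2]^2, I[1,3], I[3,3]^3.
μ_θ-semistable layers: μ^(1)=16; μ^(2)=21/2; μ^(3)=5; μ^(4)=-17

((0, 2, 0); (0, 1, 1); (0, 0, 3); (4, 0, 0))


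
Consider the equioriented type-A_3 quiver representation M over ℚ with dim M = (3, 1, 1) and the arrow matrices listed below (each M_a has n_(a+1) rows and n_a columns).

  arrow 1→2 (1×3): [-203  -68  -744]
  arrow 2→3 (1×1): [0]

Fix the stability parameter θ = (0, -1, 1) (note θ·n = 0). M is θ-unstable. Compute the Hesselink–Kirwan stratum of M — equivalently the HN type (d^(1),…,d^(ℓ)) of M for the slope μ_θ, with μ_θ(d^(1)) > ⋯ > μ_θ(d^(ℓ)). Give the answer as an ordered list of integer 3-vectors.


Barcode: M ≅ I[1,1]^2, I[1,2], I[3,3]. HN layers by μ_θ (3 steps, strictly decreasing):
  μ^(1)=1; μ^(2)=0; μ^(3)=-1/2

((0, 0, 1); (2, 0, 0); (1, 1, 0))


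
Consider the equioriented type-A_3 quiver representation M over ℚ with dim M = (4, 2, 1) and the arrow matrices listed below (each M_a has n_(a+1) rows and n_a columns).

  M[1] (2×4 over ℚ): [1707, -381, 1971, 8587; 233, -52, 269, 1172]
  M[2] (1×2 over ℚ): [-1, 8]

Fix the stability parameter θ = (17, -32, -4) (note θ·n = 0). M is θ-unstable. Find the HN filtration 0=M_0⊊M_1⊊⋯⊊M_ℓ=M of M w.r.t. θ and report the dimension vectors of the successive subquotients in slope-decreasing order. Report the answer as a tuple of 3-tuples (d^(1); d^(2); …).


Interval decomposition of M: I[1,1]^2, I[1,2], I[1,3].
HN type (ℓ=3): μ^(1)=17; μ^(2)=-4; μ^(3)=-15/2

((2, 0, 0); (0, 0, 1); (2, 2, 0))


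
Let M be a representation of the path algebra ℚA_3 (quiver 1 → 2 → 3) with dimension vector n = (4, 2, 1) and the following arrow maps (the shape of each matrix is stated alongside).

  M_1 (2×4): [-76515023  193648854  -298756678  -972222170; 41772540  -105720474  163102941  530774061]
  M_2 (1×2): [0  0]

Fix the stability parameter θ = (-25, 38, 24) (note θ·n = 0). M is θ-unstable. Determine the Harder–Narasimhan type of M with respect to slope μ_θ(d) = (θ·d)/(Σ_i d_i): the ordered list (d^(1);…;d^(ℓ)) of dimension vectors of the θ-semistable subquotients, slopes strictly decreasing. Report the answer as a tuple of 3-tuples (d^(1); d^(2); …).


Via rank(M_{q-1}∘⋯∘M_p): M ≅ I[1,1]^2, I[1,2]^2, I[3,3].
μ_θ-semistable layers: μ^(1)=38; μ^(2)=24; μ^(3)=-25

((0, 2, 0); (0, 0, 1); (4, 0, 0))


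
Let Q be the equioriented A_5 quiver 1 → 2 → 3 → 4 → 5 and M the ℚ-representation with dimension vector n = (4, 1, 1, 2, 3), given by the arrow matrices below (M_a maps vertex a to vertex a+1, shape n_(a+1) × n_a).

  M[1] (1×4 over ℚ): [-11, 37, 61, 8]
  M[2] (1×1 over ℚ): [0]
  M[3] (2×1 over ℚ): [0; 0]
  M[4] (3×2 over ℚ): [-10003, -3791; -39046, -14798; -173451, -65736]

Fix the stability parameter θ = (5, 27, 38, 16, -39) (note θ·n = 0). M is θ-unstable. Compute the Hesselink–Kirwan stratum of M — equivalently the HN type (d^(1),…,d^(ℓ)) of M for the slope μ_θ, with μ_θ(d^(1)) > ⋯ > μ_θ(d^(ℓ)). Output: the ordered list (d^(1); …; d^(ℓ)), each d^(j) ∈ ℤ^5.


Interval decomposition of M: I[1,1]^3, I[1,2], I[3,3], I[4,5]^2, I[5,5].
HN type (ℓ=5): μ^(1)=38; μ^(2)=27; μ^(3)=5; μ^(4)=-23/2; μ^(5)=-39

((0, 0, 1, 0, 0); (0, 1, 0, 0, 0); (4, 0, 0, 0, 0); (0, 0, 0, 2, 2); (0, 0, 0, 0, 1))


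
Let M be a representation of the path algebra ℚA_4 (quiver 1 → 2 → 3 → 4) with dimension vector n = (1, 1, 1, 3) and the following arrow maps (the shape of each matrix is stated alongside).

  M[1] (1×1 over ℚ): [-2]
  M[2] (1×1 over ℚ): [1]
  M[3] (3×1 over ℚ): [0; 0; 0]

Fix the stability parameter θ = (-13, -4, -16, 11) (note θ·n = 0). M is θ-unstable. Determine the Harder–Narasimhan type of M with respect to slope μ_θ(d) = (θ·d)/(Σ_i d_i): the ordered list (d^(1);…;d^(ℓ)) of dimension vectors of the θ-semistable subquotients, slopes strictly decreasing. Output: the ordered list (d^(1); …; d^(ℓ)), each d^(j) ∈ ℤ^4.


Via rank(M_{q-1}∘⋯∘M_p): M ≅ I[1,3], I[4,4]^3.
μ_θ-semistable layers: μ^(1)=11; μ^(2)=-10; μ^(3)=-13

((0, 0, 0, 3); (0, 1, 1, 0); (1, 0, 0, 0))


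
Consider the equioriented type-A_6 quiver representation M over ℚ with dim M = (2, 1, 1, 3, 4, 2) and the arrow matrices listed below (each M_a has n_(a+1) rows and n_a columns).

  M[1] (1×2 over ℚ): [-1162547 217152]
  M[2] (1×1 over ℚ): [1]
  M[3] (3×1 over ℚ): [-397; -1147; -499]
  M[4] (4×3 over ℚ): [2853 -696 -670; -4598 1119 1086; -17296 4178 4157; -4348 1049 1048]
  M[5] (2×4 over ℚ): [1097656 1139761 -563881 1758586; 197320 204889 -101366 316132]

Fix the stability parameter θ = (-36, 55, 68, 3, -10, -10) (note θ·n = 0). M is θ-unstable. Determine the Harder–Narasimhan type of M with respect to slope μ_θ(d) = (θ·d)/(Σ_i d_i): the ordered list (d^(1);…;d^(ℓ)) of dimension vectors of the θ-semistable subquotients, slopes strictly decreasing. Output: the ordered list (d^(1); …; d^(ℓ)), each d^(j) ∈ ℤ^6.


Interval decomposition of M: I[1,1], I[1,6], I[4,5], I[4,6], I[5,5].
HN type (ℓ=5): μ^(1)=106/5; μ^(2)=-7/2; μ^(3)=-17/3; μ^(4)=-10; μ^(5)=-36

((0, 1, 1, 1, 1, 1); (0, 0, 0, 1, 1, 0); (0, 0, 0, 1, 1, 1); (0, 0, 0, 0, 1, 0); (2, 0, 0, 0, 0, 0))


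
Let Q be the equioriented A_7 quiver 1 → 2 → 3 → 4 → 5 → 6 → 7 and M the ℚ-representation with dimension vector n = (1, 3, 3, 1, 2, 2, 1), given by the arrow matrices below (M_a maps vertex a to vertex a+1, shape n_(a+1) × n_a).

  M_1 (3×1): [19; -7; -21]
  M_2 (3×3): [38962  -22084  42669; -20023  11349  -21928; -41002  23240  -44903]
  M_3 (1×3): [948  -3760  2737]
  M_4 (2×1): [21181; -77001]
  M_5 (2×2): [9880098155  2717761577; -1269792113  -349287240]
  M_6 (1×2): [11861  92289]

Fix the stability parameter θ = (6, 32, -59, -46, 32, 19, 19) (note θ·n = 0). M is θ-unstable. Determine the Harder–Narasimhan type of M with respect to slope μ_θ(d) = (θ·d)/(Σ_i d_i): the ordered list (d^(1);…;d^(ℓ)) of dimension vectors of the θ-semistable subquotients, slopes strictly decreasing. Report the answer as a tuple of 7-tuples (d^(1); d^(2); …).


Via rank(M_{q-1}∘⋯∘M_p): M ≅ I[1,7], I[2,2], I[2,3], I[3,3], I[5,6].
μ_θ-semistable layers: μ^(1)=32; μ^(2)=51/2; μ^(3)=70/3; μ^(4)=-27/2; μ^(5)=-67/4; μ^(6)=-59

((0, 1, 0, 0, 0, 0, 0); (0, 0, 0, 0, 1, 1, 0); (0, 0, 0, 0, 1, 1, 1); (0, 1, 1, 0, 0, 0, 0); (1, 1, 1, 1, 0, 0, 0); (0, 0, 1, 0, 0, 0, 0))


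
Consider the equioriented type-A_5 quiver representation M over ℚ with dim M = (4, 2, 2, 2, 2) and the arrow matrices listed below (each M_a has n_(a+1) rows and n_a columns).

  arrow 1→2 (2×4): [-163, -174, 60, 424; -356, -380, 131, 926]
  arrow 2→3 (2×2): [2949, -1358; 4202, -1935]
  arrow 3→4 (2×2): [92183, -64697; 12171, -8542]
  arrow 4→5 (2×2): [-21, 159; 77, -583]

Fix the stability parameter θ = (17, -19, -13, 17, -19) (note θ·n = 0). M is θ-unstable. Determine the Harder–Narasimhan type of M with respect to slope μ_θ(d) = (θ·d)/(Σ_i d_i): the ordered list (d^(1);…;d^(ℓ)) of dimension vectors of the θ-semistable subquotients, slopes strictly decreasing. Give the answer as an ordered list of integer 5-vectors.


Barcode: M ≅ I[1,1]^2, I[1,4], I[1,5], I[5,5]. HN layers by μ_θ (4 steps, strictly decreasing):
  μ^(1)=17; μ^(2)=-1; μ^(3)=-5; μ^(4)=-19

((2, 0, 0, 1, 0); (0, 0, 0, 1, 1); (2, 2, 2, 0, 0); (0, 0, 0, 0, 1))


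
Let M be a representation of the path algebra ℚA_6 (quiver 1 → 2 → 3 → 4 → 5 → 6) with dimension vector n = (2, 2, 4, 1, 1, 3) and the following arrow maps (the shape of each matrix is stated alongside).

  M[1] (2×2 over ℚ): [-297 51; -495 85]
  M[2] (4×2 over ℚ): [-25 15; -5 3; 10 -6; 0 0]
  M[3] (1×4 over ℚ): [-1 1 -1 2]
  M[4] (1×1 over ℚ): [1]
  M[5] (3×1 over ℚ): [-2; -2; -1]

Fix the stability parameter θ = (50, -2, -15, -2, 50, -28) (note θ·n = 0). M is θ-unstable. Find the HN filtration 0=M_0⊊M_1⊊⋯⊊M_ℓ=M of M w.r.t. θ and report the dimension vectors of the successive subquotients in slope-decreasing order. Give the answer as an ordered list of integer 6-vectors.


Barcode: M ≅ I[1,1], I[1,2], I[2,6], I[3,3]^3, I[6,6]^2. HN layers by μ_θ (7 steps, strictly decreasing):
  μ^(1)=50; μ^(2)=24; μ^(3)=11; μ^(4)=-2; μ^(5)=-17/2; μ^(6)=-15; μ^(7)=-28

((1, 0, 0, 0, 0, 0); (1, 1, 0, 0, 0, 0); (0, 0, 0, 0, 1, 1); (0, 0, 0, 1, 0, 0); (0, 1, 1, 0, 0, 0); (0, 0, 3, 0, 0, 0); (0, 0, 0, 0, 0, 2))


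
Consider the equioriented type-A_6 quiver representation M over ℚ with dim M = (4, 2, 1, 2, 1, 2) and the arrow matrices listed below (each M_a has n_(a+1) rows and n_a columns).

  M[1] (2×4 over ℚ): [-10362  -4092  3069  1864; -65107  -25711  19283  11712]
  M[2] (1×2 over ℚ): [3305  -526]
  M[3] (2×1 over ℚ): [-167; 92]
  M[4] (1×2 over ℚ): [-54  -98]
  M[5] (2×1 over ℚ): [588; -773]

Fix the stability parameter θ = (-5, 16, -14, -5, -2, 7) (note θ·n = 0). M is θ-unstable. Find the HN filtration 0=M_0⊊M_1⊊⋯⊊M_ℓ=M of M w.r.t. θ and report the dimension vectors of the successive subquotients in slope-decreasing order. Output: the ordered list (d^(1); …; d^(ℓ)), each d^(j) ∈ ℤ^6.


Interval decomposition of M: I[1,1]^2, I[1,2], I[1,6], I[4,4], I[6,6].
HN type (ℓ=4): μ^(1)=16; μ^(2)=7; μ^(3)=-5/4; μ^(4)=-5

((0, 1, 0, 0, 0, 0); (0, 0, 0, 0, 0, 2); (0, 1, 1, 1, 1, 0); (4, 0, 0, 1, 0, 0))


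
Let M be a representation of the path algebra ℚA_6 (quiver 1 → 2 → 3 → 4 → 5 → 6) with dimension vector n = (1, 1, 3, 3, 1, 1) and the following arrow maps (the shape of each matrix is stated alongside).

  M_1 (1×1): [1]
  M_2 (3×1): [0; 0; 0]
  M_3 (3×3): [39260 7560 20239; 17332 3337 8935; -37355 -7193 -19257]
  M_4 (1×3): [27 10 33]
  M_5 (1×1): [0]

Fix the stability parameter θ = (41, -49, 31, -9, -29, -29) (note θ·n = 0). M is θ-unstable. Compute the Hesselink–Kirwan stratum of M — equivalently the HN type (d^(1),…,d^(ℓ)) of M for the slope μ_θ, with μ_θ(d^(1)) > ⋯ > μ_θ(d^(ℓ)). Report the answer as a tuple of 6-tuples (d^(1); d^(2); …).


Barcode: M ≅ I[1,2], I[3,4]^2, I[3,5], I[6,6]. HN layers by μ_θ (4 steps, strictly decreasing):
  μ^(1)=11; μ^(2)=-7/3; μ^(3)=-4; μ^(4)=-29

((0, 0, 2, 2, 0, 0); (0, 0, 1, 1, 1, 0); (1, 1, 0, 0, 0, 0); (0, 0, 0, 0, 0, 1))


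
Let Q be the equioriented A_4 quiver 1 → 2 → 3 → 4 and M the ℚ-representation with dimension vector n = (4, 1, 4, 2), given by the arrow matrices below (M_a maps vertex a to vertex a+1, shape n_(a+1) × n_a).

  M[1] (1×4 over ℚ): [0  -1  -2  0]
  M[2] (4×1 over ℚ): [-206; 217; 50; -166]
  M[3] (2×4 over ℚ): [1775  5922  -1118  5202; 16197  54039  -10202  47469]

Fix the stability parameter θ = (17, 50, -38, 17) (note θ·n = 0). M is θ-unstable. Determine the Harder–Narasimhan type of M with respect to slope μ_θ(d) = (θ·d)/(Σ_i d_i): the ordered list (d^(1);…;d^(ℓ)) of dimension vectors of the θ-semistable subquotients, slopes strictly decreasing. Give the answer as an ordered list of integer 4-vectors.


Via rank(M_{q-1}∘⋯∘M_p): M ≅ I[1,1]^3, I[1,4], I[3,3]^2, I[3,4].
μ_θ-semistable layers: μ^(1)=17; μ^(2)=29/3; μ^(3)=-38

((3, 0, 0, 2); (1, 1, 1, 0); (0, 0, 3, 0))


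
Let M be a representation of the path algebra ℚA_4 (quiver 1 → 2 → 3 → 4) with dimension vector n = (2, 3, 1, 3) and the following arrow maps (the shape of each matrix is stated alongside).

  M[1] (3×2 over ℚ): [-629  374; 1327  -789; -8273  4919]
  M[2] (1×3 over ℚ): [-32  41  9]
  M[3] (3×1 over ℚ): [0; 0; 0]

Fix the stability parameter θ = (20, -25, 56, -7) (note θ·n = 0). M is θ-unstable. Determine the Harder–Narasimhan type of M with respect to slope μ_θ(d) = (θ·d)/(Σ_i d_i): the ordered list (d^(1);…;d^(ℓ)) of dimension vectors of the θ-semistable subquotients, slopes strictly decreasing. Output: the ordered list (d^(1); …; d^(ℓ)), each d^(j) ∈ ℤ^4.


Barcode: M ≅ I[1,2], I[1,3], I[2,2], I[4,4]^3. HN layers by μ_θ (4 steps, strictly decreasing):
  μ^(1)=56; μ^(2)=-5/2; μ^(3)=-7; μ^(4)=-25

((0, 0, 1, 0); (2, 2, 0, 0); (0, 0, 0, 3); (0, 1, 0, 0))


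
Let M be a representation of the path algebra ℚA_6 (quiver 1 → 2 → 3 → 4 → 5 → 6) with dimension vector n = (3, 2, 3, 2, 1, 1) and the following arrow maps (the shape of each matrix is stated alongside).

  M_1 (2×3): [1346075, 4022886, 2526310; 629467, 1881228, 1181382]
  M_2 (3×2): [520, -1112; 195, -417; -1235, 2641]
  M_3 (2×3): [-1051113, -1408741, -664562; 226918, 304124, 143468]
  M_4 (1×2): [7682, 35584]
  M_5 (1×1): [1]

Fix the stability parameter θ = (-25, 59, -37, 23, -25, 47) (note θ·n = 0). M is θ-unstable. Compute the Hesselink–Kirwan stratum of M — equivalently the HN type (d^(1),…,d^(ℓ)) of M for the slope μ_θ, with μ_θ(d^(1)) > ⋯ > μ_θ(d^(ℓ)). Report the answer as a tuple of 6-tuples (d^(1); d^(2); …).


Via rank(M_{q-1}∘⋯∘M_p): M ≅ I[1,1], I[1,2], I[1,6], I[3,3], I[3,4].
μ_θ-semistable layers: μ^(1)=59; μ^(2)=47; μ^(3)=23; μ^(4)=5; μ^(5)=-25; μ^(6)=-37

((0, 1, 0, 0, 0, 0); (0, 0, 0, 0, 0, 1); (0, 0, 0, 1, 0, 0); (0, 1, 1, 1, 1, 0); (3, 0, 0, 0, 0, 0); (0, 0, 2, 0, 0, 0))


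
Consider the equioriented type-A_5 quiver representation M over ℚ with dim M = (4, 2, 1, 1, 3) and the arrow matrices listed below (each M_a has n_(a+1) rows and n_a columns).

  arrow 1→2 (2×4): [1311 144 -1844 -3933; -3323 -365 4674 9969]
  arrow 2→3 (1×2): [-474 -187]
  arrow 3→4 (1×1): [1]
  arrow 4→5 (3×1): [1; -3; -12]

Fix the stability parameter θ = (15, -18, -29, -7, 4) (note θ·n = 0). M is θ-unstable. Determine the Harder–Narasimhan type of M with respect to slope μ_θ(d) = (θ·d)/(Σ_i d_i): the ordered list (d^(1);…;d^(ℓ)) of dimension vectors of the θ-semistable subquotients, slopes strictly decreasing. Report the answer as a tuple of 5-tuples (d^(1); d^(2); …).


Barcode: M ≅ I[1,1]^2, I[1,2], I[1,5], I[5,5]^2. HN layers by μ_θ (5 steps, strictly decreasing):
  μ^(1)=15; μ^(2)=4; μ^(3)=-3/2; μ^(4)=-7; μ^(5)=-32/3

((2, 0, 0, 0, 0); (0, 0, 0, 0, 3); (1, 1, 0, 0, 0); (0, 0, 0, 1, 0); (1, 1, 1, 0, 0))


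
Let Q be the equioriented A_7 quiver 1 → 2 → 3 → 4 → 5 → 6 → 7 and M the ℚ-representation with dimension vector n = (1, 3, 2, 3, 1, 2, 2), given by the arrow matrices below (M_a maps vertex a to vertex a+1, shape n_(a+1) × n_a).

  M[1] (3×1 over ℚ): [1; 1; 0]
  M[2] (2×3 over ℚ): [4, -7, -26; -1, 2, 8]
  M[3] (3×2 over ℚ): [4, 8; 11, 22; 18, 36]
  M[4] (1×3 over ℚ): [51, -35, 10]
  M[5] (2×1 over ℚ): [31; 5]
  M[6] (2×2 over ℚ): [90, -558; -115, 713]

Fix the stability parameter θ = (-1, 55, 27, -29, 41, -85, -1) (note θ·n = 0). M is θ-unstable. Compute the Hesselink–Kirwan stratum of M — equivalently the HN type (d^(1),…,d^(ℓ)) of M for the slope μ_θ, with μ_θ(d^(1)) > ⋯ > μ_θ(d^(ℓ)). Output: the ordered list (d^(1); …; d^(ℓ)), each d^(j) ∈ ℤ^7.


Via rank(M_{q-1}∘⋯∘M_p): M ≅ I[1,6], I[2,2], I[2,3], I[4,4]^2, I[6,7], I[7,7].
μ_θ-semistable layers: μ^(1)=55; μ^(2)=41; μ^(3)=9/5; μ^(4)=-1; μ^(5)=-29; μ^(6)=-85

((0, 1, 0, 0, 0, 0, 0); (0, 1, 1, 0, 0, 0, 0); (0, 1, 1, 1, 1, 1, 0); (1, 0, 0, 0, 0, 0, 2); (0, 0, 0, 2, 0, 0, 0); (0, 0, 0, 0, 0, 1, 0))


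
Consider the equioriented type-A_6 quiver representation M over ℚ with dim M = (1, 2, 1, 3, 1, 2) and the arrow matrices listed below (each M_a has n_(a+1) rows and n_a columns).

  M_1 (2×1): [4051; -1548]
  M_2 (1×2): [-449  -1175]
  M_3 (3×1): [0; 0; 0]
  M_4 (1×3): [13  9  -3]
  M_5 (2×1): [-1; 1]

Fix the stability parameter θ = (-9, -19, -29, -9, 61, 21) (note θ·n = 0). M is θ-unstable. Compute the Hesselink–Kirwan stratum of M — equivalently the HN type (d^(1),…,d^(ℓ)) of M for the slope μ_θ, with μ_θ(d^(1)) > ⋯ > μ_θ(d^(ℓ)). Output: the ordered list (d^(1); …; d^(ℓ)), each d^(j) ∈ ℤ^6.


Via rank(M_{q-1}∘⋯∘M_p): M ≅ I[1,3], I[2,2], I[4,4]^2, I[4,6], I[6,6].
μ_θ-semistable layers: μ^(1)=41; μ^(2)=21; μ^(3)=-9; μ^(4)=-19

((0, 0, 0, 0, 1, 1); (0, 0, 0, 0, 0, 1); (0, 0, 0, 3, 0, 0); (1, 2, 1, 0, 0, 0))


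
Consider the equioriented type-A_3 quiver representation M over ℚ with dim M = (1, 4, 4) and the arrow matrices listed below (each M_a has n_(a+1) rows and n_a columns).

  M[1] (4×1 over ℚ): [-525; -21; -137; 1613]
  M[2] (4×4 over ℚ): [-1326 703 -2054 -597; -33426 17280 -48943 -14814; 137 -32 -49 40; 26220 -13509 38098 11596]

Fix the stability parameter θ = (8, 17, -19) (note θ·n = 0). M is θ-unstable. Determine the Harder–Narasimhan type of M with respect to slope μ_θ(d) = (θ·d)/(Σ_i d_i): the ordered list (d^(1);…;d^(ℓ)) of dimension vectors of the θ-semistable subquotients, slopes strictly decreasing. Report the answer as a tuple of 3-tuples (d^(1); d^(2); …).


Interval decomposition of M: I[1,3], I[2,3]^3.
HN type (ℓ=2): μ^(1)=2; μ^(2)=-1

((1, 1, 1); (0, 3, 3))


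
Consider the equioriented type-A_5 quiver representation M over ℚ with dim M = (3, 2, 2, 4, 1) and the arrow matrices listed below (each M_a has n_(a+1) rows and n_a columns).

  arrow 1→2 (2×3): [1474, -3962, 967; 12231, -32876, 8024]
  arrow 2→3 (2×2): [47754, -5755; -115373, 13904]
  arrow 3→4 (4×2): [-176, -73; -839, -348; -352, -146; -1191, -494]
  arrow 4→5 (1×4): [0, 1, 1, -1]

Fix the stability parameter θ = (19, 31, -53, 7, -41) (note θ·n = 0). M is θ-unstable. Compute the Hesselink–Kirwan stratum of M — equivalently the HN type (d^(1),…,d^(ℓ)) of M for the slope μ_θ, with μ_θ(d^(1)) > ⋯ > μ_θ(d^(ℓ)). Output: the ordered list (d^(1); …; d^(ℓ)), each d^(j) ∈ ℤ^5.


Via rank(M_{q-1}∘⋯∘M_p): M ≅ I[1,1], I[1,4]^2, I[4,4], I[4,5].
μ_θ-semistable layers: μ^(1)=19; μ^(2)=7; μ^(3)=-1; μ^(4)=-17

((1, 0, 0, 0, 0); (0, 0, 0, 3, 0); (2, 2, 2, 0, 0); (0, 0, 0, 1, 1))


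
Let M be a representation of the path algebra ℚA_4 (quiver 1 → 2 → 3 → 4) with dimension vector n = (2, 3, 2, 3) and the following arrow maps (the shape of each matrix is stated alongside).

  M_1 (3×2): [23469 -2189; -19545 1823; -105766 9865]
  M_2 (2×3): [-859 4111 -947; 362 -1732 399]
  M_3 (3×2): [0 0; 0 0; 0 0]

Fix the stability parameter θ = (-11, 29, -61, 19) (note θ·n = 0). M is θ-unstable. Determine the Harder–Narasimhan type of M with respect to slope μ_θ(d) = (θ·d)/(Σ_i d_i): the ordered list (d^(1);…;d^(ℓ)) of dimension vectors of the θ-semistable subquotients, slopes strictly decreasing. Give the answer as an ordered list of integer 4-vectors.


Interval decomposition of M: I[1,2], I[1,3], I[2,3], I[4,4]^3.
HN type (ℓ=5): μ^(1)=29; μ^(2)=19; μ^(3)=-11; μ^(4)=-43/3; μ^(5)=-16

((0, 1, 0, 0); (0, 0, 0, 3); (1, 0, 0, 0); (1, 1, 1, 0); (0, 1, 1, 0))


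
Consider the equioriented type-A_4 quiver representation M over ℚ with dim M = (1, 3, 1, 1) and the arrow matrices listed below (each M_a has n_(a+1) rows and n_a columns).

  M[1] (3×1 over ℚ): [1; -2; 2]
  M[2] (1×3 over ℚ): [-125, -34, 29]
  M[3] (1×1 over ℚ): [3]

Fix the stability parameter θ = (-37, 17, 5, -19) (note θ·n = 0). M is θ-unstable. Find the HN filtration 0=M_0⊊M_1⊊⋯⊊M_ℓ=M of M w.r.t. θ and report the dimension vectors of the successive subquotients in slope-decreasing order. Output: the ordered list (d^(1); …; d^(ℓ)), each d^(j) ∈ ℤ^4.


Via rank(M_{q-1}∘⋯∘M_p): M ≅ I[1,4], I[2,2]^2.
μ_θ-semistable layers: μ^(1)=17; μ^(2)=1; μ^(3)=-37

((0, 2, 0, 0); (0, 1, 1, 1); (1, 0, 0, 0))


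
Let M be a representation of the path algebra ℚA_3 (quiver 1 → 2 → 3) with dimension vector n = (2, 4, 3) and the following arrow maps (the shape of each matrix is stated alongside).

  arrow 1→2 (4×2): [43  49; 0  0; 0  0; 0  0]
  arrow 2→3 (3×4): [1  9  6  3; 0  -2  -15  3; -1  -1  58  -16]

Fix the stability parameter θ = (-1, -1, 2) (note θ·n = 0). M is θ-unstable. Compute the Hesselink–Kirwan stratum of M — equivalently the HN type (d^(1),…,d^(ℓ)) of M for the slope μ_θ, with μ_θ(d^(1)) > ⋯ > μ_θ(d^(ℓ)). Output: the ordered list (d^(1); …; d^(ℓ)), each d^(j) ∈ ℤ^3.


Barcode: M ≅ I[1,1], I[1,3], I[2,2], I[2,3]^2. HN layers by μ_θ (2 steps, strictly decreasing):
  μ^(1)=2; μ^(2)=-1

((0, 0, 3); (2, 4, 0))


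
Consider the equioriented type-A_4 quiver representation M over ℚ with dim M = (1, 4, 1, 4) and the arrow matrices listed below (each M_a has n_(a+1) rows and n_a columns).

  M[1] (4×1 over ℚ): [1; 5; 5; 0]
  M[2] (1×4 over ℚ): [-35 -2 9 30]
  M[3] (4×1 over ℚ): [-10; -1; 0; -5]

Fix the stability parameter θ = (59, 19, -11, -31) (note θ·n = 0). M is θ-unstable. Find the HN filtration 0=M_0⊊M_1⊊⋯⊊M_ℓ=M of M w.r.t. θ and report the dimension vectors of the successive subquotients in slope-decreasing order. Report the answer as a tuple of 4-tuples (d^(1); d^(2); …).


Via rank(M_{q-1}∘⋯∘M_p): M ≅ I[1,2], I[2,2]^2, I[2,4], I[4,4]^3.
μ_θ-semistable layers: μ^(1)=39; μ^(2)=19; μ^(3)=-23/3; μ^(4)=-31

((1, 1, 0, 0); (0, 2, 0, 0); (0, 1, 1, 1); (0, 0, 0, 3))


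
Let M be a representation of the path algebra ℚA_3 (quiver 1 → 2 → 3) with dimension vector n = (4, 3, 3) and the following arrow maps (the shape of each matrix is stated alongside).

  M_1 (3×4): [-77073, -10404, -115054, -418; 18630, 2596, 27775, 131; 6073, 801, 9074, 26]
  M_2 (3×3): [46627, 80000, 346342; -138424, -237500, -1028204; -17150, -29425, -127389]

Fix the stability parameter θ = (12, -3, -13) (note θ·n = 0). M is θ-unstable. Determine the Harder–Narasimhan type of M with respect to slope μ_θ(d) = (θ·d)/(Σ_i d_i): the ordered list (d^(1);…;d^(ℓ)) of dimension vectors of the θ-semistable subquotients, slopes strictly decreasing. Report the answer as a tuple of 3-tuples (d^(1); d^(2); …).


Via rank(M_{q-1}∘⋯∘M_p): M ≅ I[1,1], I[1,2], I[1,3]^2, I[3,3].
μ_θ-semistable layers: μ^(1)=12; μ^(2)=9/2; μ^(3)=-4/3; μ^(4)=-13

((1, 0, 0); (1, 1, 0); (2, 2, 2); (0, 0, 1))


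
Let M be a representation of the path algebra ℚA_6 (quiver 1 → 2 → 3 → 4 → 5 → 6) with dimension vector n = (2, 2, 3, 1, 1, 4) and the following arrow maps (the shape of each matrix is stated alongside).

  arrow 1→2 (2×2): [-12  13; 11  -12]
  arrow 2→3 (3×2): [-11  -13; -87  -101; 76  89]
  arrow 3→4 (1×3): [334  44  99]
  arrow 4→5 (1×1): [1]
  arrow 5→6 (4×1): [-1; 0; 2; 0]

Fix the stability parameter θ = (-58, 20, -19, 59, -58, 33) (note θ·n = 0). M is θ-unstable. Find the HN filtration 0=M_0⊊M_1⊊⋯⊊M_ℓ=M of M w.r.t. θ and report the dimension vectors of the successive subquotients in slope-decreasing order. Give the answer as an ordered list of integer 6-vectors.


Interval decomposition of M: I[1,3], I[1,6], I[3,3], I[6,6]^3.
HN type (ℓ=4): μ^(1)=33; μ^(2)=1/2; μ^(3)=-19; μ^(4)=-58

((0, 0, 0, 0, 0, 4); (0, 2, 2, 1, 1, 0); (0, 0, 1, 0, 0, 0); (2, 0, 0, 0, 0, 0))


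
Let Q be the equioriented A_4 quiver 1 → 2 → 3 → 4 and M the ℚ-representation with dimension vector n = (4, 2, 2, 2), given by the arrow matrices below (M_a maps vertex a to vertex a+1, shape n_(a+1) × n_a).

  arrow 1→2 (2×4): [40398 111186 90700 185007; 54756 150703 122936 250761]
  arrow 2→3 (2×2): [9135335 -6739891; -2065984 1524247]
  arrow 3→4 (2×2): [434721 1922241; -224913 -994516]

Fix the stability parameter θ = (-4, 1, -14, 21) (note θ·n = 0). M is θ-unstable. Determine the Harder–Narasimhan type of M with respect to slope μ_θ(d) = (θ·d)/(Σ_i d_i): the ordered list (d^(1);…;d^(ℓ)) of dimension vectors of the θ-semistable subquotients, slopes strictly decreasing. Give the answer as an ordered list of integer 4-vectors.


Interval decomposition of M: I[1,1]^2, I[1,4]^2.
HN type (ℓ=3): μ^(1)=21; μ^(2)=-4; μ^(3)=-17/3

((0, 0, 0, 2); (2, 0, 0, 0); (2, 2, 2, 0))


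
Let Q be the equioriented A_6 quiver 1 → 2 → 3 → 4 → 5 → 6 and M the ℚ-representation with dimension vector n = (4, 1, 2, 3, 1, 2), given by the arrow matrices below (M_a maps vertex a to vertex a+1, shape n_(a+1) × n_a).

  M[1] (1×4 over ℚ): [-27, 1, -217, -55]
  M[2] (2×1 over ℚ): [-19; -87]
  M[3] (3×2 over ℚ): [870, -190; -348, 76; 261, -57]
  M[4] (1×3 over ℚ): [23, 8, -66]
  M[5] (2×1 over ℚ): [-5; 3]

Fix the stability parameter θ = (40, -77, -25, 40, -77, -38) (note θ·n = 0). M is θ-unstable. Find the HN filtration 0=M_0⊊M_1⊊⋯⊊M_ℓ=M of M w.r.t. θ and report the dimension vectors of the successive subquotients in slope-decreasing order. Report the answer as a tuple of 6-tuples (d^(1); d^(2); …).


Via rank(M_{q-1}∘⋯∘M_p): M ≅ I[1,1]^3, I[1,3], I[3,4], I[4,4], I[4,6], I[6,6].
μ_θ-semistable layers: μ^(1)=40; μ^(2)=-62/3; μ^(3)=-25; μ^(4)=-38

((3, 0, 0, 2, 0, 0); (1, 1, 1, 0, 0, 0); (0, 0, 1, 1, 1, 1); (0, 0, 0, 0, 0, 1))


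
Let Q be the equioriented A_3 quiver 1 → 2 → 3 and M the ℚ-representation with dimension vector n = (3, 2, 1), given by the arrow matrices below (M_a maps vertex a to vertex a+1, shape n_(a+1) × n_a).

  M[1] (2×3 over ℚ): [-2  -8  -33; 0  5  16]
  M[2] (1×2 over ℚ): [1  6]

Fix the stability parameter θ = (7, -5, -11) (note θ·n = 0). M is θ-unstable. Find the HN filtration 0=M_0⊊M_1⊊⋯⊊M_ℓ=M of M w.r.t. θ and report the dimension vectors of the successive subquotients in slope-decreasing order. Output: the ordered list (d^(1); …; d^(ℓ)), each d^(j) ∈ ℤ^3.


Via rank(M_{q-1}∘⋯∘M_p): M ≅ I[1,1], I[1,2], I[1,3].
μ_θ-semistable layers: μ^(1)=7; μ^(2)=1; μ^(3)=-3

((1, 0, 0); (1, 1, 0); (1, 1, 1))


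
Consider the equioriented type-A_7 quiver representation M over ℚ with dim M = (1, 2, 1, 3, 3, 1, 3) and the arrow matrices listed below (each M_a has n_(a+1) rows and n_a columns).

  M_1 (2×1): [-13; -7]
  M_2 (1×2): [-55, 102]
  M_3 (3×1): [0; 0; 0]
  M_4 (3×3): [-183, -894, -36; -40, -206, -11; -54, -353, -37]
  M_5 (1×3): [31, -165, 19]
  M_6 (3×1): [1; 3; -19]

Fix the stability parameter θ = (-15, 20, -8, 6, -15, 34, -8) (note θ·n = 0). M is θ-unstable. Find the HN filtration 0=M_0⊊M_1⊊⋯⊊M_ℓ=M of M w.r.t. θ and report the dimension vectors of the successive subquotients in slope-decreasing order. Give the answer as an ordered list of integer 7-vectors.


Via rank(M_{q-1}∘⋯∘M_p): M ≅ I[1,3], I[2,2], I[4,5]^2, I[4,7], I[7,7]^2.
μ_θ-semistable layers: μ^(1)=20; μ^(2)=13; μ^(3)=6; μ^(4)=-9/2; μ^(5)=-8; μ^(6)=-15

((0, 1, 0, 0, 0, 0, 0); (0, 0, 0, 0, 0, 1, 1); (0, 1, 1, 0, 0, 0, 0); (0, 0, 0, 3, 3, 0, 0); (0, 0, 0, 0, 0, 0, 2); (1, 0, 0, 0, 0, 0, 0))


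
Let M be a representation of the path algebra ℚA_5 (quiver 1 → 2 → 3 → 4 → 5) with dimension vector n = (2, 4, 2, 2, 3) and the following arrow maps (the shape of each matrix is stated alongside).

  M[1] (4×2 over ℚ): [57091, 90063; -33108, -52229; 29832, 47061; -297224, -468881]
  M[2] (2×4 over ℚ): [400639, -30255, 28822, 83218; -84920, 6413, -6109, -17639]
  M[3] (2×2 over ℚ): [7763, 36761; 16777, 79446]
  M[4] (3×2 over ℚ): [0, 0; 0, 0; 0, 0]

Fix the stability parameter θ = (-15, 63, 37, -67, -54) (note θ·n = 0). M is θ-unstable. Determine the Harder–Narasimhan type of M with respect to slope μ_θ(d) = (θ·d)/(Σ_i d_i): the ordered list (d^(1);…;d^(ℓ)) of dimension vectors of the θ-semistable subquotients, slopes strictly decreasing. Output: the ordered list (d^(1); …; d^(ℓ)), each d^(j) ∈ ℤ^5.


Interval decomposition of M: I[1,4]^2, I[2,2]^2, I[5,5]^3.
HN type (ℓ=4): μ^(1)=63; μ^(2)=11; μ^(3)=-15; μ^(4)=-54

((0, 2, 0, 0, 0); (0, 2, 2, 2, 0); (2, 0, 0, 0, 0); (0, 0, 0, 0, 3))


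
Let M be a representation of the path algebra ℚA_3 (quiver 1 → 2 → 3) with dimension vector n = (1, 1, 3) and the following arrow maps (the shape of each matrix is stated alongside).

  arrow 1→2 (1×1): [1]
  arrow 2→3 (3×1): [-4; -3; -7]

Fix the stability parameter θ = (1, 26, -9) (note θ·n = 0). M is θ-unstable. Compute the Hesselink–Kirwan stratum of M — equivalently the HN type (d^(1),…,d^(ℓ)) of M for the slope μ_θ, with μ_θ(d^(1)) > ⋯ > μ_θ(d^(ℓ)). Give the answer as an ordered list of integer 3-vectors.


Barcode: M ≅ I[1,3], I[3,3]^2. HN layers by μ_θ (3 steps, strictly decreasing):
  μ^(1)=17/2; μ^(2)=1; μ^(3)=-9

((0, 1, 1); (1, 0, 0); (0, 0, 2))


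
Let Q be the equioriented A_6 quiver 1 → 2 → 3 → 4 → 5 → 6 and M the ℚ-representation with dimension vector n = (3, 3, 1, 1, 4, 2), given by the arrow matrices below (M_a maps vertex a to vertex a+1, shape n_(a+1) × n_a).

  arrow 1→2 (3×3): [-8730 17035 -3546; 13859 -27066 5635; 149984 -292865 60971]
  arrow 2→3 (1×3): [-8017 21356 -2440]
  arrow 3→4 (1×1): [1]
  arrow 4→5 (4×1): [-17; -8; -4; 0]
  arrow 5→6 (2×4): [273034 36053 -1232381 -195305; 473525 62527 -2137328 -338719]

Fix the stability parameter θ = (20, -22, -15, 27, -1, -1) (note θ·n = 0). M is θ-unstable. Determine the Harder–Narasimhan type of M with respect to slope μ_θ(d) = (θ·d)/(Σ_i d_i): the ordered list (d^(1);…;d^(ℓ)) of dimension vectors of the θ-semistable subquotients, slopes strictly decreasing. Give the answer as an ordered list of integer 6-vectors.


Barcode: M ≅ I[1,2]^2, I[1,6], I[5,5]^2, I[5,6]. HN layers by μ_θ (3 steps, strictly decreasing):
  μ^(1)=25/3; μ^(2)=-1; μ^(3)=-17/3

((0, 0, 0, 1, 1, 1); (2, 2, 0, 0, 3, 1); (1, 1, 1, 0, 0, 0))


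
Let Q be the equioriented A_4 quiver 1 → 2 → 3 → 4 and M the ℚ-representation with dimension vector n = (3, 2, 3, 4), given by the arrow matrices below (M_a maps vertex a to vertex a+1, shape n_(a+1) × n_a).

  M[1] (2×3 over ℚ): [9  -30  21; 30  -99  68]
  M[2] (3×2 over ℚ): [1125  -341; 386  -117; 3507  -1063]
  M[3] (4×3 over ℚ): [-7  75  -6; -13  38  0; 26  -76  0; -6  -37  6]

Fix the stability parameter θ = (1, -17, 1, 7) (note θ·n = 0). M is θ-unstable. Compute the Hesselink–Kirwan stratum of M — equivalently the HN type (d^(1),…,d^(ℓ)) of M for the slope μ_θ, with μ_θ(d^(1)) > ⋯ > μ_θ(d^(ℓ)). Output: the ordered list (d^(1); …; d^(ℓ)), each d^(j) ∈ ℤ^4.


Barcode: M ≅ I[1,1], I[1,4]^2, I[3,3], I[4,4]^2. HN layers by μ_θ (3 steps, strictly decreasing):
  μ^(1)=7; μ^(2)=1; μ^(3)=-8

((0, 0, 0, 4); (1, 0, 3, 0); (2, 2, 0, 0))


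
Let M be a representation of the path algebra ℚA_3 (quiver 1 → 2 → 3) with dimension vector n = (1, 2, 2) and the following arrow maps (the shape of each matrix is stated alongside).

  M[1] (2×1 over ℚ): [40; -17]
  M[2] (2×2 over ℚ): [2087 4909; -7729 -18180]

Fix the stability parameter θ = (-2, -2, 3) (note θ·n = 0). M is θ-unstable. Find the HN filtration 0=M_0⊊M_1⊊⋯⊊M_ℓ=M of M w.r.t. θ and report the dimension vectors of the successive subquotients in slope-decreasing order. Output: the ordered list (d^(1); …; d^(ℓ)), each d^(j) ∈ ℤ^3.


Via rank(M_{q-1}∘⋯∘M_p): M ≅ I[1,3], I[2,3].
μ_θ-semistable layers: μ^(1)=3; μ^(2)=-2

((0, 0, 2); (1, 2, 0))


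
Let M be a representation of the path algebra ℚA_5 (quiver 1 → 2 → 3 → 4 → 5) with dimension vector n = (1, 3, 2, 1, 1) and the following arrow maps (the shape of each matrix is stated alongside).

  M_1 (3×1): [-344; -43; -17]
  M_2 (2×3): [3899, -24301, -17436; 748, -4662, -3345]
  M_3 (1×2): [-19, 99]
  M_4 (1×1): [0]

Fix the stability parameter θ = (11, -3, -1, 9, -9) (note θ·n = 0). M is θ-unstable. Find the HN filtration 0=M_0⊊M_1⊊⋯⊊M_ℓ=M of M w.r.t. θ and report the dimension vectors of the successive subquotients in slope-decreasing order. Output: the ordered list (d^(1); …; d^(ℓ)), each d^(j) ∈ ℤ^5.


Interval decomposition of M: I[1,3], I[2,2], I[2,4], I[5,5].
HN type (ℓ=5): μ^(1)=9; μ^(2)=7/3; μ^(3)=-1; μ^(4)=-3; μ^(5)=-9

((0, 0, 0, 1, 0); (1, 1, 1, 0, 0); (0, 0, 1, 0, 0); (0, 2, 0, 0, 0); (0, 0, 0, 0, 1))


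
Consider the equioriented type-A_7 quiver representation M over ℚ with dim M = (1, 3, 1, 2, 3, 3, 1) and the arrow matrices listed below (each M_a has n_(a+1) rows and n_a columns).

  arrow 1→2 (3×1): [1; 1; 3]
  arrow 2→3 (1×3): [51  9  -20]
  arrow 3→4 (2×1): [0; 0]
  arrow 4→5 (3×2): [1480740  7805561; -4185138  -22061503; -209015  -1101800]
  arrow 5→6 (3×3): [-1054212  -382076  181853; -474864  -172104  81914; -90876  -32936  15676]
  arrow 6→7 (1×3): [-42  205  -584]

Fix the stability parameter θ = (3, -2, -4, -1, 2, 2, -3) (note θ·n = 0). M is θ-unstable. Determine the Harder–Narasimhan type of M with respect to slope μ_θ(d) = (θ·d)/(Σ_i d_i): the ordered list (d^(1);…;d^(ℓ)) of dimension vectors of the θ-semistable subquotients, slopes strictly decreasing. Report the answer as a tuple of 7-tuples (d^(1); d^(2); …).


Via rank(M_{q-1}∘⋯∘M_p): M ≅ I[1,2], I[2,2], I[2,3], I[4,6], I[4,7], I[5,5], I[6,6].
μ_θ-semistable layers: μ^(1)=2; μ^(2)=1/2; μ^(3)=1/3; μ^(4)=-1; μ^(5)=-2; μ^(6)=-3

((0, 0, 0, 0, 2, 2, 0); (1, 1, 0, 0, 0, 0, 0); (0, 0, 0, 0, 1, 1, 1); (0, 0, 0, 2, 0, 0, 0); (0, 1, 0, 0, 0, 0, 0); (0, 1, 1, 0, 0, 0, 0))
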